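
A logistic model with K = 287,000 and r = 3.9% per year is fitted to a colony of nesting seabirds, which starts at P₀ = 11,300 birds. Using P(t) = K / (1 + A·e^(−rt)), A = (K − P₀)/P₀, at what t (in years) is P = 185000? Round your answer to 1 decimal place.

A = (287000 − 11300)/11300 = 24.39823
185000 = 287000/(1 + 24.39823·e^(−0.039t)) → 1 + 24.39823·e^(−0.039t) = 1.55135
e^(−0.039t) = 0.022598 → t = ln(44.25169)/0.039 = 3.78989/0.039

t ≈ 97.2 years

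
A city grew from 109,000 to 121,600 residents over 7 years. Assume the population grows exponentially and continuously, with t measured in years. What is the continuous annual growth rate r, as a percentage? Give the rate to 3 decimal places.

121600 = 109000 · e^(r·7)
e^(7r) = 121600/109000 = 1.1156
r = ln(1.1156) / 7 = 0.10939 / 7

r ≈ 1.563% per year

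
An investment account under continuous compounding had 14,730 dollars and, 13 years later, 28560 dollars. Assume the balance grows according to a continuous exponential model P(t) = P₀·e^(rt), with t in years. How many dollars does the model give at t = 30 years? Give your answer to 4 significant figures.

≈ 67,890 dollars

r = ln(28560/14730) / 13 ≈ 0.050932 per year
P(30) = 14730 · e^(0.050932·30) = 14730 · 4.60882 ≈ 67887.88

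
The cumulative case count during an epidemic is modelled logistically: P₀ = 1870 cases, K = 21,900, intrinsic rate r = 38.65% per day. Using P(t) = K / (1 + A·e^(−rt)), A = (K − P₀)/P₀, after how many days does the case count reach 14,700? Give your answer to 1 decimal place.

t ≈ 8.0 days

A = (21900 − 1870)/1870 = 10.71123
14700 = 21900/(1 + 10.71123·e^(−0.3865t)) → 1 + 10.71123·e^(−0.3865t) = 1.4898
e^(−0.3865t) = 0.045727 → t = ln(21.86876)/0.3865 = 3.08506/0.3865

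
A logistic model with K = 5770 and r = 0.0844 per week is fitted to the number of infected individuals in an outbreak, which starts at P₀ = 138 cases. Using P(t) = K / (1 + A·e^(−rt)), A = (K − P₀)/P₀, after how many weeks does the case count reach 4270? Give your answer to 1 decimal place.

t ≈ 56.3 weeks

A = (5770 − 138)/138 = 40.81159
4270 = 5770/(1 + 40.81159·e^(−0.0844t)) → 1 + 40.81159·e^(−0.0844t) = 1.35129
e^(−0.0844t) = 0.008608 → t = ln(116.177)/0.0844 = 4.75511/0.0844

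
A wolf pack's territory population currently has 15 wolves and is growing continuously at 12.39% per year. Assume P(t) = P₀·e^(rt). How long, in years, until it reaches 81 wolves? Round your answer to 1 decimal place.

t ≈ 13.6 years

81 = 15 · e^(0.1239·t)
t = ln(81/15) / 0.1239 = ln(5.4) / 0.1239 = 1.6864 / 0.1239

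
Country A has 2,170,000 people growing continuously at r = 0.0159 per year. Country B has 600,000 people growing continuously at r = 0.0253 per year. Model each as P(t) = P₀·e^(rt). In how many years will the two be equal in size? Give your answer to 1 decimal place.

2170000·e^(0.0159t) = 600000·e^(0.0253t)
2170000/600000 = e^((0.0253 − 0.0159)t) → ln(3.61667) = 0.0094·t
t = 1.28555 / 0.0094

t ≈ 136.8 years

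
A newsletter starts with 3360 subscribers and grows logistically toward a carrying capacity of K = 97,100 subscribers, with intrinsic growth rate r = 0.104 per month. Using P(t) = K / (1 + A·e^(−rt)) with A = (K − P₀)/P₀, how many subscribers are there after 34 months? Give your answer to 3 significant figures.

≈ 53,600 subscribers

A = (97100 − 3360)/3360 = 27.89881
P(34) = 97100 / (1 + 27.89881·e^(−0.104·34)) = 97100 / (1 + 27.89881·0.02913)
= 97100 / 1.81268 ≈ 53567.05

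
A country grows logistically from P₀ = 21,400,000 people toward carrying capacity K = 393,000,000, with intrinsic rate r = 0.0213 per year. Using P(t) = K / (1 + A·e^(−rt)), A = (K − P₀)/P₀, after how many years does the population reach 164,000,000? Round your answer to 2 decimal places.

A = (393000000 − 21400000)/21400000 = 17.36449
164000000 = 393000000/(1 + 17.36449·e^(−0.0213t)) → 1 + 17.36449·e^(−0.0213t) = 2.39634
e^(−0.0213t) = 0.080414 → t = ln(12.4357)/0.0213 = 2.52057/0.0213

t ≈ 118.34 years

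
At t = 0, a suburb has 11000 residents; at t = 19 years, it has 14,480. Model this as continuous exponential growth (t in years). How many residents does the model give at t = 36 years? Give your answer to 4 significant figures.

≈ 18,520 residents

r = ln(14480/11000) / 19 ≈ 0.014467 per year
P(36) = 11000 · e^(0.014467·36) = 11000 · 1.68339 ≈ 18517.34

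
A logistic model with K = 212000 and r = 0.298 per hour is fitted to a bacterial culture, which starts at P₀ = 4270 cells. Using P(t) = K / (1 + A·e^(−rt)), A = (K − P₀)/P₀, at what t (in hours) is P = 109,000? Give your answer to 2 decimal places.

A = (212000 − 4270)/4270 = 48.64871
109000 = 212000/(1 + 48.64871·e^(−0.298t)) → 1 + 48.64871·e^(−0.298t) = 1.94495
e^(−0.298t) = 0.019424 → t = ln(51.48262)/0.298 = 3.94124/0.298

t ≈ 13.23 hours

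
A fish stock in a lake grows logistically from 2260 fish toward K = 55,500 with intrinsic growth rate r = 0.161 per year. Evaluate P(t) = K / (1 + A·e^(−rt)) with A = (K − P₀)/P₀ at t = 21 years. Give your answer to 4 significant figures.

≈ 30,810 fish

A = (55500 − 2260)/2260 = 23.55752
P(21) = 55500 / (1 + 23.55752·e^(−0.161·21)) = 55500 / (1 + 23.55752·0.034013)
= 55500 / 1.80127 ≈ 30811.56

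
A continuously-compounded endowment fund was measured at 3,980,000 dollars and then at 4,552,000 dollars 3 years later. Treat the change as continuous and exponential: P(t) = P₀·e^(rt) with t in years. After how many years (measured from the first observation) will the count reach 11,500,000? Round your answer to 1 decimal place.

t ≈ 23.7 years

r = ln(4552000/3980000) / 3 ≈ 0.044762 per year
t = ln(11500000/3980000) / r = 1.06107 / 0.044762 ≈ 23.705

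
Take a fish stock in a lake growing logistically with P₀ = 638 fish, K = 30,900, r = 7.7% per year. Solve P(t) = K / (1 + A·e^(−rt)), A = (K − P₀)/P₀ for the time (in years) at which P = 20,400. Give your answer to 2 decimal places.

A = (30900 − 638)/638 = 47.4326
20400 = 30900/(1 + 47.4326·e^(−0.077t)) → 1 + 47.4326·e^(−0.077t) = 1.51471
e^(−0.077t) = 0.010851 → t = ln(92.15477)/0.077 = 4.52347/0.077

t ≈ 58.75 years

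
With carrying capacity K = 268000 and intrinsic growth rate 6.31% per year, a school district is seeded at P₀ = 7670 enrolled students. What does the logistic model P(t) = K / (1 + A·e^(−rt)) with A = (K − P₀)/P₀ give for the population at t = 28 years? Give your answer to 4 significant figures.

A = (268000 − 7670)/7670 = 33.94133
P(28) = 268000 / (1 + 33.94133·e^(−0.0631·28)) = 268000 / (1 + 33.94133·0.170879)
= 268000 / 6.79986 ≈ 39412.59

≈ 39,410 enrolled students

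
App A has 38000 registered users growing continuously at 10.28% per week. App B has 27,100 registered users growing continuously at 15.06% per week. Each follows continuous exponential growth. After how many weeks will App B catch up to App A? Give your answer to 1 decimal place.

38000·e^(0.1028t) = 27100·e^(0.1506t)
38000/27100 = e^((0.1506 − 0.1028)t) → ln(1.40221) = 0.0478·t
t = 0.33805 / 0.0478

t ≈ 7.1 weeks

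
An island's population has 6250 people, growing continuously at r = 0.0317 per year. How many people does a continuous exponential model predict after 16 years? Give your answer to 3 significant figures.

P(16) = 6250 · e^(0.0317·16) = 6250 · e^(0.5072)
= 6250 · 1.66063 ≈ 10378.97

≈ 10,400 people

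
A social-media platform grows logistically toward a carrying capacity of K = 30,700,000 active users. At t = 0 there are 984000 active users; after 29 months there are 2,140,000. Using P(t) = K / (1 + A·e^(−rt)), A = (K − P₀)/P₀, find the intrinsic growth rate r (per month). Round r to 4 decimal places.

r ≈ 0.0282 per month

A = (30700000 − 984000)/984000 = 30.19919
2140000 = 30700000/(1 + 30.19919·e^(−r·29)) → e^(−29r) = (14.34579 − 1)/30.19919 = 0.441926
r = −ln(0.441926)/29 = 0.81661/29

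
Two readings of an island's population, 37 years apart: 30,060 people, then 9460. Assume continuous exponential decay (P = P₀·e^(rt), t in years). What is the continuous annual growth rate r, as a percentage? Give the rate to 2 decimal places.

r ≈ -3.12% per year

9460 = 30060 · e^(r·37)
e^(37r) = 9460/30060 = 0.3147
r = ln(0.3147) / 37 = -1.15612 / 37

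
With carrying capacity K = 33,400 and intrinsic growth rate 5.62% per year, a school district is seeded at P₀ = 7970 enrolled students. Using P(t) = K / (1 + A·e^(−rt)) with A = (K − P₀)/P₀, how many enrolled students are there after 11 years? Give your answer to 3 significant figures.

≈ 12,300 enrolled students

A = (33400 − 7970)/7970 = 3.19072
P(11) = 33400 / (1 + 3.19072·e^(−0.0562·11)) = 33400 / (1 + 3.19072·0.538914)
= 33400 / 2.71952 ≈ 12281.58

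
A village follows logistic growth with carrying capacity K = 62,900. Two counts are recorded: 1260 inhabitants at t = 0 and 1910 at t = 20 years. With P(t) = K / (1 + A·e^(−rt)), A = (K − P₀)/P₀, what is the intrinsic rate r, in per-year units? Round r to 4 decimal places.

A = (62900 − 1260)/1260 = 48.92063
1910 = 62900/(1 + 48.92063·e^(−r·20)) → e^(−20r) = (32.93194 − 1)/48.92063 = 0.652729
r = −ln(0.652729)/20 = 0.42659/20

r ≈ 0.0213 per year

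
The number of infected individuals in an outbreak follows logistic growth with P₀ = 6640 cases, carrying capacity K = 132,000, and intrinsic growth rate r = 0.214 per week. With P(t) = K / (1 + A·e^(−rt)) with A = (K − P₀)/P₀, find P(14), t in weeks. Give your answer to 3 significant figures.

A = (132000 − 6640)/6640 = 18.87952
P(14) = 132000 / (1 + 18.87952·e^(−0.214·14)) = 132000 / (1 + 18.87952·0.049987)
= 132000 / 1.94372 ≈ 67910.9

≈ 67,900 cases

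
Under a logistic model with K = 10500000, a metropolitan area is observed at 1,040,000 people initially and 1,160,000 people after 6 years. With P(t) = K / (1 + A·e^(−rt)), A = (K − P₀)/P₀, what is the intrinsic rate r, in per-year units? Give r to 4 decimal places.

A = (10500000 − 1040000)/1040000 = 9.09615
1160000 = 10500000/(1 + 9.09615·e^(−r·6)) → e^(−6r) = (9.05172 − 1)/9.09615 = 0.885179
r = −ln(0.885179)/6 = 0.12197/6

r ≈ 0.0203 per year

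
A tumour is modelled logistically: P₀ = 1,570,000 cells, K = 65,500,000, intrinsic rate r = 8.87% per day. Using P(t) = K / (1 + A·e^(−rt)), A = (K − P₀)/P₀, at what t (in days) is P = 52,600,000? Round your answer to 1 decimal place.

t ≈ 57.6 days

A = (65500000 − 1570000)/1570000 = 40.71975
52600000 = 65500000/(1 + 40.71975·e^(−0.0887t)) → 1 + 40.71975·e^(−0.0887t) = 1.24525
e^(−0.0887t) = 0.006023 → t = ln(166.03555)/0.0887 = 5.1122/0.0887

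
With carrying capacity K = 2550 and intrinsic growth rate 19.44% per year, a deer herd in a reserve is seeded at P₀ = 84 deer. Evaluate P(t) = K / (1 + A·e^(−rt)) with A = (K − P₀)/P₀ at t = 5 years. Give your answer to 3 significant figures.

≈ 211 deer

A = (2550 − 84)/84 = 29.35714
P(5) = 2550 / (1 + 29.35714·e^(−0.1944·5)) = 2550 / (1 + 29.35714·0.378326)
= 2550 / 12.10656 ≈ 210.63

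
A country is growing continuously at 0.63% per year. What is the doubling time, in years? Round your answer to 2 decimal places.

doubling time = ln(2) / |r| = 0.69315 / 0.0063

doubling time ≈ 110.02 years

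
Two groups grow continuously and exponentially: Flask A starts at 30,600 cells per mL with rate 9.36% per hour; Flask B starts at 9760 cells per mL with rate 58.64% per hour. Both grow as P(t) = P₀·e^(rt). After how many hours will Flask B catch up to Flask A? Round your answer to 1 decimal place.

t ≈ 2.3 hours

30600·e^(0.0936t) = 9760·e^(0.5864t)
30600/9760 = e^((0.5864 − 0.0936)t) → ln(3.13525) = 0.4928·t
t = 1.14271 / 0.4928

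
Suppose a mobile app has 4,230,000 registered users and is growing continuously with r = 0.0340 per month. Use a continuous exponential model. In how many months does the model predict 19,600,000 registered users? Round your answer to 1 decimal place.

t ≈ 45.1 months

19600000 = 4230000 · e^(0.034·t)
t = ln(19600000/4230000) / 0.034 = ln(4.63357) / 0.034 = 1.53333 / 0.034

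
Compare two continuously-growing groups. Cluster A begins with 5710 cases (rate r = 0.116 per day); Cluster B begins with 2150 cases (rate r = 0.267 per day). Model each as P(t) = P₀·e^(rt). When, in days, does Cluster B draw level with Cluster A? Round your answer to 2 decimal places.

t ≈ 6.47 days

5710·e^(0.116t) = 2150·e^(0.267t)
5710/2150 = e^((0.267 − 0.116)t) → ln(2.65581) = 0.151·t
t = 0.97675 / 0.151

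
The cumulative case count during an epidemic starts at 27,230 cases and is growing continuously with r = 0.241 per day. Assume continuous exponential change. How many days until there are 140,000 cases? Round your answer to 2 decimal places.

t ≈ 6.79 days

140000 = 27230 · e^(0.241·t)
t = ln(140000/27230) / 0.241 = ln(5.14139) / 0.241 = 1.63732 / 0.241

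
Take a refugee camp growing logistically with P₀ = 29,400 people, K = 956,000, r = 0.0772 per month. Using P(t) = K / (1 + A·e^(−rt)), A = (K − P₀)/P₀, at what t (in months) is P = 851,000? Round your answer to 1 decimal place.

A = (956000 − 29400)/29400 = 31.51701
851000 = 956000/(1 + 31.51701·e^(−0.0772t)) → 1 + 31.51701·e^(−0.0772t) = 1.12338
e^(−0.0772t) = 0.003915 → t = ln(255.43784)/0.0772 = 5.54298/0.0772

t ≈ 71.8 months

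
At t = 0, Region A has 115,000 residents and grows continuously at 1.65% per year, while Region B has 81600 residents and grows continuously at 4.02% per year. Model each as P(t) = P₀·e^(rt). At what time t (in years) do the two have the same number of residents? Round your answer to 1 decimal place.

115000·e^(0.0165t) = 81600·e^(0.0402t)
115000/81600 = e^((0.0402 − 0.0165)t) → ln(1.40931) = 0.0237·t
t = 0.3431 / 0.0237

t ≈ 14.5 years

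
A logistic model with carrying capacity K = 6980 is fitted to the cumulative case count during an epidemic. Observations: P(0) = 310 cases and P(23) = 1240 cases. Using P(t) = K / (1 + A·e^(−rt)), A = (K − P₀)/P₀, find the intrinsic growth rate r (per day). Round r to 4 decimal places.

r ≈ 0.0668 per day

A = (6980 − 310)/310 = 21.51613
1240 = 6980/(1 + 21.51613·e^(−r·23)) → e^(−23r) = (5.62903 − 1)/21.51613 = 0.215142
r = −ln(0.215142)/23 = 1.53646/23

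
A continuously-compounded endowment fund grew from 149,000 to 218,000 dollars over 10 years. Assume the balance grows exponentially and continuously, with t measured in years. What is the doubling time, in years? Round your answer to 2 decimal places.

doubling time ≈ 18.21 years

r = ln(218000/149000) / 10 = ln(1.46309) / 10 ≈ 0.038055 per year
doubling time = ln 2 / |r| = 0.69315 / 0.038055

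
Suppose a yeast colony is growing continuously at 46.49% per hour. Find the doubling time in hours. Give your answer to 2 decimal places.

doubling time = ln(2) / |r| = 0.69315 / 0.4649

doubling time ≈ 1.49 hours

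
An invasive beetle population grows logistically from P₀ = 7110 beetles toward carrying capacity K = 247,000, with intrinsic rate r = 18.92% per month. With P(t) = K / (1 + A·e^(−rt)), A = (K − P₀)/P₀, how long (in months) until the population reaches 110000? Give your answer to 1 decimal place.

t ≈ 17.4 months

A = (247000 − 7110)/7110 = 33.7398
110000 = 247000/(1 + 33.7398·e^(−0.1892t)) → 1 + 33.7398·e^(−0.1892t) = 2.24545
e^(−0.1892t) = 0.036914 → t = ln(27.09035)/0.1892 = 3.29918/0.1892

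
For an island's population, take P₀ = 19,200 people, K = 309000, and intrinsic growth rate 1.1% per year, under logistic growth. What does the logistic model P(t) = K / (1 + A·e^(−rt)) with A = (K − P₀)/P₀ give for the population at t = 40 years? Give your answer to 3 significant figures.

≈ 28,800 people

A = (309000 − 19200)/19200 = 15.09375
P(40) = 309000 / (1 + 15.09375·e^(−0.011·40)) = 309000 / (1 + 15.09375·0.644036)
= 309000 / 10.72092 ≈ 28822.14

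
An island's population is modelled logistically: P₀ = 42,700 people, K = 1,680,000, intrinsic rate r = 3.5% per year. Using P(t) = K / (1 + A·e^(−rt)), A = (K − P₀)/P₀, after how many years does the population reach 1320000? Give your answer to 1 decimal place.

A = (1680000 − 42700)/42700 = 38.34426
1320000 = 1680000/(1 + 38.34426·e^(−0.035t)) → 1 + 38.34426·e^(−0.035t) = 1.27273
e^(−0.035t) = 0.007113 → t = ln(140.59563)/0.035 = 4.94589/0.035

t ≈ 141.3 years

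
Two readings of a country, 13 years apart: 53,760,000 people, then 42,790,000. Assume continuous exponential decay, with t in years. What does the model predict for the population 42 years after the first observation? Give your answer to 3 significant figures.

r = ln(42790000/53760000) / 13 ≈ -0.017556 per year
P(42) = 53760000 · e^(-0.017556·42) = 53760000 · 0.47838 ≈ 25717881.54

≈ 25,700,000 people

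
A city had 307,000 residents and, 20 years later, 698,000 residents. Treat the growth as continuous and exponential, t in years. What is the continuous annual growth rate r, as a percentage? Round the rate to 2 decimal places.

r ≈ 4.11% per year

698000 = 307000 · e^(r·20)
e^(20r) = 698000/307000 = 2.27362
r = ln(2.27362) / 20 = 0.82137 / 20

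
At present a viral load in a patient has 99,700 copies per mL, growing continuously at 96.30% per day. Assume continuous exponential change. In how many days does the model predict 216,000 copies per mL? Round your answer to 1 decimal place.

216000 = 99700 · e^(0.963·t)
t = ln(216000/99700) / 0.963 = ln(2.1665) / 0.963 = 0.77311 / 0.963

t ≈ 0.8 days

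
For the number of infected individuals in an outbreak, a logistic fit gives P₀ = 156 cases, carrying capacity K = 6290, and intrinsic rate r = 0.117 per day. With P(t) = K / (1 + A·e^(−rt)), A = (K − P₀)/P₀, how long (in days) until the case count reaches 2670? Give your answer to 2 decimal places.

A = (6290 − 156)/156 = 39.32051
2670 = 6290/(1 + 39.32051·e^(−0.117t)) → 1 + 39.32051·e^(−0.117t) = 2.35581
e^(−0.117t) = 0.034481 → t = ln(29.00159)/0.117 = 3.36735/0.117

t ≈ 28.78 days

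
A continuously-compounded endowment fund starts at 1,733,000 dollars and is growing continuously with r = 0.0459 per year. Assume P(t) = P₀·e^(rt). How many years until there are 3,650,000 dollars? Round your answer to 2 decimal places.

3650000 = 1733000 · e^(0.0459·t)
t = ln(3650000/1733000) / 0.0459 = ln(2.10617) / 0.0459 = 0.74487 / 0.0459

t ≈ 16.23 years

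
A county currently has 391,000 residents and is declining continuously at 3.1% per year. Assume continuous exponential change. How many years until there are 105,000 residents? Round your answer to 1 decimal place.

105000 = 391000 · e^(-0.031·t)
t = ln(105000/391000) / -0.031 = ln(0.26854) / -0.031 = -1.31475 / -0.031

t ≈ 42.4 years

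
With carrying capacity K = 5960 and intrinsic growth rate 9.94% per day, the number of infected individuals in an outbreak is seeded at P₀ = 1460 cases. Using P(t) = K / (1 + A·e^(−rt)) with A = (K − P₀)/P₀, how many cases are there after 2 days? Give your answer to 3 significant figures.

≈ 1,690 cases

A = (5960 − 1460)/1460 = 3.08219
P(2) = 5960 / (1 + 3.08219·e^(−0.0994·2)) = 5960 / (1 + 3.08219·0.819714)
= 5960 / 3.52652 ≈ 1690.05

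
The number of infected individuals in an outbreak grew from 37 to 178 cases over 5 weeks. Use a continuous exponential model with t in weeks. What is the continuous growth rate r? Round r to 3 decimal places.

178 = 37 · e^(r·5)
e^(5r) = 178/37 = 4.81081
r = ln(4.81081) / 5 = 1.57087 / 5

r ≈ 0.314 per week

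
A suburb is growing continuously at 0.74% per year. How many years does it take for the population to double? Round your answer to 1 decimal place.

doubling time ≈ 93.7 years

doubling time = ln(2) / |r| = 0.69315 / 0.0074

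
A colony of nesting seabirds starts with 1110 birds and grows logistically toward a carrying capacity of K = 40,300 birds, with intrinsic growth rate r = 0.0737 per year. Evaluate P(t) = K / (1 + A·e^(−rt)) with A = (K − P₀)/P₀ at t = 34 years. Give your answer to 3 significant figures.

A = (40300 − 1110)/1110 = 35.30631
P(34) = 40300 / (1 + 35.30631·e^(−0.0737·34)) = 40300 / (1 + 35.30631·0.08161)
= 40300 / 3.88136 ≈ 10382.96

≈ 10,400 birds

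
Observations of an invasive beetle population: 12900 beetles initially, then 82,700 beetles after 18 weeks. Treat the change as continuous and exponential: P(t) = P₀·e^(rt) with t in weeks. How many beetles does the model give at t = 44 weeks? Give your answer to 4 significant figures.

≈ 1,211,000 beetles

r = ln(82700/12900) / 18 ≈ 0.103222 per week
P(44) = 12900 · e^(0.103222·44) = 12900 · 93.85574 ≈ 1210739.06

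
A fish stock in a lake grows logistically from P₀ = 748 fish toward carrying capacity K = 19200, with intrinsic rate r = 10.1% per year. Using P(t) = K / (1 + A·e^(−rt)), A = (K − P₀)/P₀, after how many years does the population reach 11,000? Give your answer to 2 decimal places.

A = (19200 − 748)/748 = 24.66845
11000 = 19200/(1 + 24.66845·e^(−0.101t)) → 1 + 24.66845·e^(−0.101t) = 1.74545
e^(−0.101t) = 0.030219 → t = ln(33.09182)/0.101 = 3.49929/0.101

t ≈ 34.65 years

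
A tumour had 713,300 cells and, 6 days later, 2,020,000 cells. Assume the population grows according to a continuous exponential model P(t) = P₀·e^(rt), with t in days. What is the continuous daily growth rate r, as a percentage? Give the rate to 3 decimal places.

r ≈ 17.349% per day

2020000 = 713300 · e^(r·6)
e^(6r) = 2020000/713300 = 2.83191
r = ln(2.83191) / 6 = 1.04095 / 6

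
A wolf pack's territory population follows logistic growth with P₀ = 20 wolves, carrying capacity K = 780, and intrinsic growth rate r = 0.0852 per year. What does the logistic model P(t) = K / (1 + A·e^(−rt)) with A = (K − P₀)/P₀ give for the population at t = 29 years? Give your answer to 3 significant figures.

≈ 185 wolves

A = (780 − 20)/20 = 38
P(29) = 780 / (1 + 38·e^(−0.0852·29)) = 780 / (1 + 38·0.084517)
= 780 / 4.21165 ≈ 185.2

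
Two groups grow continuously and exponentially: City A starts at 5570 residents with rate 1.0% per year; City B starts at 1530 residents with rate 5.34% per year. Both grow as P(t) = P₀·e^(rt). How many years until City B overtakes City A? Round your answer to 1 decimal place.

5570·e^(0.01t) = 1530·e^(0.0534t)
5570/1530 = e^((0.0534 − 0.01)t) → ln(3.64052) = 0.0434·t
t = 1.29213 / 0.0434

t ≈ 29.8 years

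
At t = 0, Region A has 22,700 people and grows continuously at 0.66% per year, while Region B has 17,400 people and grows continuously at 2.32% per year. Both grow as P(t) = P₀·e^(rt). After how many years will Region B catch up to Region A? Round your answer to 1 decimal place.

t ≈ 16.0 years

22700·e^(0.0066t) = 17400·e^(0.0232t)
22700/17400 = e^((0.0232 − 0.0066)t) → ln(1.3046) = 0.0166·t
t = 0.26589 / 0.0166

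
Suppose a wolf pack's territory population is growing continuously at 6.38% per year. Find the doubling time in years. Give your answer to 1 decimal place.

doubling time ≈ 10.9 years

doubling time = ln(2) / |r| = 0.69315 / 0.0638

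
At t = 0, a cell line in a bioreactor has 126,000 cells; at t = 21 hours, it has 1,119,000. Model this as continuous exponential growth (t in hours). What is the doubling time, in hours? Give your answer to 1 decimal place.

r = ln(1119000/126000) / 21 = ln(8.88095) / 21 ≈ 0.103996 per hour
doubling time = ln 2 / |r| = 0.69315 / 0.103996

doubling time ≈ 6.7 hours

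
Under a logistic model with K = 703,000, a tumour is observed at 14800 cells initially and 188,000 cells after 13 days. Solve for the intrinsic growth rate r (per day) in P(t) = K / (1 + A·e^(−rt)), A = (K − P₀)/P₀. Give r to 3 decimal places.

r ≈ 0.218 per day

A = (703000 − 14800)/14800 = 46.5
188000 = 703000/(1 + 46.5·e^(−r·13)) → e^(−13r) = (3.73936 − 1)/46.5 = 0.058911
r = −ln(0.058911)/13 = 2.83173/13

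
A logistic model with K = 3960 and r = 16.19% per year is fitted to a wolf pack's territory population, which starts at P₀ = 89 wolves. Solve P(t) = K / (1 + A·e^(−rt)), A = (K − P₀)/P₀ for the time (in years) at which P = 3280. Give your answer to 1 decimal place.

t ≈ 33.0 years

A = (3960 − 89)/89 = 43.49438
3280 = 3960/(1 + 43.49438·e^(−0.1619t)) → 1 + 43.49438·e^(−0.1619t) = 1.20732
e^(−0.1619t) = 0.004767 → t = ln(209.79643)/0.1619 = 5.34614/0.1619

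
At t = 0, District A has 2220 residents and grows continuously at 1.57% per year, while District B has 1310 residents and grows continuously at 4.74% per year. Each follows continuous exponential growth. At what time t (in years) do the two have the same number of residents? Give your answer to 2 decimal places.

2220·e^(0.0157t) = 1310·e^(0.0474t)
2220/1310 = e^((0.0474 − 0.0157)t) → ln(1.69466) = 0.0317·t
t = 0.52748 / 0.0317

t ≈ 16.64 years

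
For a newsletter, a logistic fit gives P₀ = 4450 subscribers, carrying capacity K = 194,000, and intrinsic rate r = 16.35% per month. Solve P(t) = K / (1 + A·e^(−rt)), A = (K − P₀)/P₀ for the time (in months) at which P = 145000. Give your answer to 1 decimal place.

t ≈ 29.6 months

A = (194000 − 4450)/4450 = 42.59551
145000 = 194000/(1 + 42.59551·e^(−0.1635t)) → 1 + 42.59551·e^(−0.1635t) = 1.33793
e^(−0.1635t) = 0.007933 → t = ln(126.04792)/0.1635 = 4.83666/0.1635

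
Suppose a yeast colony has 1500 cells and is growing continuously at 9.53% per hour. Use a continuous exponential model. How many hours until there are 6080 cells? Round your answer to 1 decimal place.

t ≈ 14.7 hours

6080 = 1500 · e^(0.0953·t)
t = ln(6080/1500) / 0.0953 = ln(4.05333) / 0.0953 = 1.39954 / 0.0953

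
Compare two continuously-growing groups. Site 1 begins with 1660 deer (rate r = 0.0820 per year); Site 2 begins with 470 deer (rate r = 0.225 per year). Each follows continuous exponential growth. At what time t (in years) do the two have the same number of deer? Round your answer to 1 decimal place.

t ≈ 8.8 years

1660·e^(0.082t) = 470·e^(0.225t)
1660/470 = e^((0.225 − 0.082)t) → ln(3.53191) = 0.143·t
t = 1.26184 / 0.143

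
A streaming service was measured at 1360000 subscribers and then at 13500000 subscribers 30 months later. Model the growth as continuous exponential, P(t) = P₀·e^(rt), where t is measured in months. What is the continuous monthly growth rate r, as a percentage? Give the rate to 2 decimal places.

r ≈ 7.65% per month

13500000 = 1360000 · e^(r·30)
e^(30r) = 13500000/1360000 = 9.92647
r = ln(9.92647) / 30 = 2.2952 / 30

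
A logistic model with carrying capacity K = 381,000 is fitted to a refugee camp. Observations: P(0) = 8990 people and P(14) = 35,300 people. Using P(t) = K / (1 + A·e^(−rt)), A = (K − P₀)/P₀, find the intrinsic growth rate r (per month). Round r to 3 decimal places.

A = (381000 − 8990)/8990 = 41.38042
35300 = 381000/(1 + 41.38042·e^(−r·14)) → e^(−14r) = (10.7932 − 1)/41.38042 = 0.236663
r = −ln(0.236663)/14 = 1.44112/14

r ≈ 0.103 per month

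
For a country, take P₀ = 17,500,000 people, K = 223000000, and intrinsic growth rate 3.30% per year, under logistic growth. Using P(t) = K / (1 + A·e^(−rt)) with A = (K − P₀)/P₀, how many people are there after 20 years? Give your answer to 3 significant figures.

≈ 31,500,000 people

A = (223000000 − 17500000)/17500000 = 11.74286
P(20) = 223000000 / (1 + 11.74286·e^(−0.033·20)) = 223000000 / (1 + 11.74286·0.516851)
= 223000000 / 7.06931 ≈ 31544798.05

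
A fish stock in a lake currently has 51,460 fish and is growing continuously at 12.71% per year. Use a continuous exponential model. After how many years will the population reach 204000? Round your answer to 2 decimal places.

204000 = 51460 · e^(0.1271·t)
t = ln(204000/51460) / 0.1271 = ln(3.96424) / 0.1271 = 1.37732 / 0.1271

t ≈ 10.84 years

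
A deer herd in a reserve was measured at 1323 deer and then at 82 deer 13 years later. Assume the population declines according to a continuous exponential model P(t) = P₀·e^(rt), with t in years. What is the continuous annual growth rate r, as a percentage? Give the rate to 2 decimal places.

r ≈ -21.39% per year

82 = 1323 · e^(r·13)
e^(13r) = 82/1323 = 0.06198
r = ln(0.06198) / 13 = -2.78094 / 13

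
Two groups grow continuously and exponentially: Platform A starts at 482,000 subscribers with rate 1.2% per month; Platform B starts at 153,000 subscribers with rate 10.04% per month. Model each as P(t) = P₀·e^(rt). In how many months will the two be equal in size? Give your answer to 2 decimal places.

482000·e^(0.012t) = 153000·e^(0.1004t)
482000/153000 = e^((0.1004 − 0.012)t) → ln(3.15033) = 0.0884·t
t = 1.14751 / 0.0884

t ≈ 12.98 months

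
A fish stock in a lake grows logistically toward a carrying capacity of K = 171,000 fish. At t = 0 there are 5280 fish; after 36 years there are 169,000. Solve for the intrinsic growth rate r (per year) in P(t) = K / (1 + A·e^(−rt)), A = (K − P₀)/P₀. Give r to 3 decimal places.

A = (171000 − 5280)/5280 = 31.38636
169000 = 171000/(1 + 31.38636·e^(−r·36)) → e^(−36r) = (1.01183 − 1)/31.38636 = 0.000377
r = −ln(0.000377)/36 = 7.88313/36

r ≈ 0.219 per year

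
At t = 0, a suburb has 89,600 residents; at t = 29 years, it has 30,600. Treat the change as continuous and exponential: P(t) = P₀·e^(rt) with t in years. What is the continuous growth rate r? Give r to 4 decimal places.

30600 = 89600 · e^(r·29)
e^(29r) = 30600/89600 = 0.34152
r = ln(0.34152) / 29 = -1.07436 / 29

r ≈ -0.0370 per year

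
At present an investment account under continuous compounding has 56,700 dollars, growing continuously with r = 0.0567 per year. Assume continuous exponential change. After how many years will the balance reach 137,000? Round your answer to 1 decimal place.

t ≈ 15.6 years

137000 = 56700 · e^(0.0567·t)
t = ln(137000/56700) / 0.0567 = ln(2.41623) / 0.0567 = 0.88221 / 0.0567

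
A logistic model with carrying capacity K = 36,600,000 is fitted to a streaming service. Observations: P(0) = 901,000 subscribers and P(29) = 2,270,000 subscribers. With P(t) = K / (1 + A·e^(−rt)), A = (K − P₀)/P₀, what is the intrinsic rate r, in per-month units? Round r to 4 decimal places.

A = (36600000 − 901000)/901000 = 39.62153
2270000 = 36600000/(1 + 39.62153·e^(−r·29)) → e^(−29r) = (16.12335 − 1)/39.62153 = 0.381695
r = −ln(0.381695)/29 = 0.96313/29

r ≈ 0.0332 per month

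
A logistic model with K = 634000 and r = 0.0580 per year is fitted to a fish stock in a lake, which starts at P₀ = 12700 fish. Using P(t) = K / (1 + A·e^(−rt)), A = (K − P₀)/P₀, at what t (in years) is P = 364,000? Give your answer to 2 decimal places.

t ≈ 72.22 years

A = (634000 − 12700)/12700 = 48.92126
364000 = 634000/(1 + 48.92126·e^(−0.058t)) → 1 + 48.92126·e^(−0.058t) = 1.74176
e^(−0.058t) = 0.015162 → t = ln(65.95311)/0.058 = 4.18894/0.058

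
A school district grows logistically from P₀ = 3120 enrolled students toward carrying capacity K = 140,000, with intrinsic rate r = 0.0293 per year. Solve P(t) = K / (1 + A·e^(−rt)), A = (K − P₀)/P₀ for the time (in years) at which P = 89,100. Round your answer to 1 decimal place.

t ≈ 148.2 years

A = (140000 − 3120)/3120 = 43.87179
89100 = 140000/(1 + 43.87179·e^(−0.0293t)) → 1 + 43.87179·e^(−0.0293t) = 1.57127
e^(−0.0293t) = 0.013021 → t = ln(76.79719)/0.0293 = 4.34117/0.0293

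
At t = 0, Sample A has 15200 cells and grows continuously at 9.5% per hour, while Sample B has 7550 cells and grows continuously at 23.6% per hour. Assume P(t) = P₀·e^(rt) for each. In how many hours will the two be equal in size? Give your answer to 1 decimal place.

15200·e^(0.095t) = 7550·e^(0.236t)
15200/7550 = e^((0.236 − 0.095)t) → ln(2.01325) = 0.141·t
t = 0.69975 / 0.141

t ≈ 5.0 hours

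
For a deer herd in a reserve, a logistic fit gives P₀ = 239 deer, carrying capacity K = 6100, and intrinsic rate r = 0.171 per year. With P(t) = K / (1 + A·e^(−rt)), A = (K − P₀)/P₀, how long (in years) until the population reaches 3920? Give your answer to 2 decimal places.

t ≈ 22.14 years

A = (6100 − 239)/239 = 24.52301
3920 = 6100/(1 + 24.52301·e^(−0.171t)) → 1 + 24.52301·e^(−0.171t) = 1.55612
e^(−0.171t) = 0.022678 → t = ln(44.09643)/0.171 = 3.78638/0.171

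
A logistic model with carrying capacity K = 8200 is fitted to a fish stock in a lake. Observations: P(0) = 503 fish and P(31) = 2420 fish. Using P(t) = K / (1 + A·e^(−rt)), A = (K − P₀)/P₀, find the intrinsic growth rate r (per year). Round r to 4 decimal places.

r ≈ 0.0599 per year

A = (8200 − 503)/503 = 15.30219
2420 = 8200/(1 + 15.30219·e^(−r·31)) → e^(−31r) = (3.38843 − 1)/15.30219 = 0.156084
r = −ln(0.156084)/31 = 1.85736/31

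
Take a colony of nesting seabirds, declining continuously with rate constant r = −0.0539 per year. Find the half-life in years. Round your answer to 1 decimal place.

half-life ≈ 12.9 years

half-life = ln(2) / |r| = 0.69315 / 0.0539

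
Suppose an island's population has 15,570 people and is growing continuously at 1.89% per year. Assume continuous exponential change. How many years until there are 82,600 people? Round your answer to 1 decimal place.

t ≈ 88.3 years

82600 = 15570 · e^(0.0189·t)
t = ln(82600/15570) / 0.0189 = ln(5.30507) / 0.0189 = 1.66866 / 0.0189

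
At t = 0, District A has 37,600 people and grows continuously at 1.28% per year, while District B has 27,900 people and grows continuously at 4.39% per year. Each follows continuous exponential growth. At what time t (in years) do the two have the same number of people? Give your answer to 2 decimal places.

t ≈ 9.59 years

37600·e^(0.0128t) = 27900·e^(0.0439t)
37600/27900 = e^((0.0439 − 0.0128)t) → ln(1.34767) = 0.0311·t
t = 0.29838 / 0.0311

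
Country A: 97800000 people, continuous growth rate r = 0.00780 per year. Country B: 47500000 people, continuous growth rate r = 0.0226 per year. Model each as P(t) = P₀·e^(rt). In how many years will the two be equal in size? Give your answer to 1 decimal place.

t ≈ 48.8 years

97800000·e^(0.0078t) = 47500000·e^(0.0226t)
97800000/47500000 = e^((0.0226 − 0.0078)t) → ln(2.05895) = 0.0148·t
t = 0.72219 / 0.0148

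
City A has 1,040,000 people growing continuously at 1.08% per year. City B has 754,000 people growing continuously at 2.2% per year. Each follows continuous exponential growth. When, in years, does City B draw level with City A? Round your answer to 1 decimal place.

t ≈ 28.7 years

1040000·e^(0.0108t) = 754000·e^(0.022t)
1040000/754000 = e^((0.022 − 0.0108)t) → ln(1.37931) = 0.0112·t
t = 0.32158 / 0.0112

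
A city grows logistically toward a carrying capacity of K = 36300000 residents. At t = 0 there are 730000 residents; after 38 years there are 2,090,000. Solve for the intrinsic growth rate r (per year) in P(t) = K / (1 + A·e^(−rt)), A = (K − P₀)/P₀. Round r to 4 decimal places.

A = (36300000 − 730000)/730000 = 48.72603
2090000 = 36300000/(1 + 48.72603·e^(−r·38)) → e^(−38r) = (17.36842 − 1)/48.72603 = 0.335928
r = −ln(0.335928)/38 = 1.09086/38

r ≈ 0.0287 per year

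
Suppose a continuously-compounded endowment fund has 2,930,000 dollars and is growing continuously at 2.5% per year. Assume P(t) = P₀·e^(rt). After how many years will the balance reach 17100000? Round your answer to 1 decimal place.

t ≈ 70.6 years

17100000 = 2930000 · e^(0.025·t)
t = ln(17100000/2930000) / 0.025 = ln(5.83618) / 0.025 = 1.76408 / 0.025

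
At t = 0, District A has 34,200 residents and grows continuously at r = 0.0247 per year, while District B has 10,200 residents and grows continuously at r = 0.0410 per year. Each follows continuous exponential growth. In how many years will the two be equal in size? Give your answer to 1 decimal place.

t ≈ 74.2 years

34200·e^(0.0247t) = 10200·e^(0.041t)
34200/10200 = e^((0.041 − 0.0247)t) → ln(3.35294) = 0.0163·t
t = 1.20984 / 0.0163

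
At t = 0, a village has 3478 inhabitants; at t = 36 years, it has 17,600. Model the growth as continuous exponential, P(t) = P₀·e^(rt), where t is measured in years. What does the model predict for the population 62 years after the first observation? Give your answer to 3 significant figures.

r = ln(17600/3478) / 36 ≈ 0.04504 per year
P(62) = 3478 · e^(0.04504·62) = 3478 · 16.32149 ≈ 56766.14

≈ 56,800 inhabitants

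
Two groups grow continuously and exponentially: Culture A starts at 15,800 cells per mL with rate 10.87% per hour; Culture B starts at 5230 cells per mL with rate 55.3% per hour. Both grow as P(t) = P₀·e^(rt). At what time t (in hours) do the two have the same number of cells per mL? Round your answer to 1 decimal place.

15800·e^(0.1087t) = 5230·e^(0.553t)
15800/5230 = e^((0.553 − 0.1087)t) → ln(3.02103) = 0.4443·t
t = 1.1056 / 0.4443

t ≈ 2.5 hours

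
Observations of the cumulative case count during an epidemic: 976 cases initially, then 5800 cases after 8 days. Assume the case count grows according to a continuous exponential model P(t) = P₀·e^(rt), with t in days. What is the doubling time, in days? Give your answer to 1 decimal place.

doubling time ≈ 3.1 days

r = ln(5800/976) / 8 = ln(5.94262) / 8 ≈ 0.222769 per day
doubling time = ln 2 / |r| = 0.69315 / 0.222769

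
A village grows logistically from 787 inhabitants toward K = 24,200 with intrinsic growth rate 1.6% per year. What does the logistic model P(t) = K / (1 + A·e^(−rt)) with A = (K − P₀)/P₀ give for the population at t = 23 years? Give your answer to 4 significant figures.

≈ 1,121 inhabitants

A = (24200 − 787)/787 = 29.74968
P(23) = 24200 / (1 + 29.74968·e^(−0.016·23)) = 24200 / (1 + 29.74968·0.692117)
= 24200 / 21.59027 ≈ 1120.88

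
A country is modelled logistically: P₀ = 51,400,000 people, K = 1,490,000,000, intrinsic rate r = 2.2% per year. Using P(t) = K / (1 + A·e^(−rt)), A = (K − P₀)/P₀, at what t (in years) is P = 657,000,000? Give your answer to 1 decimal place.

t ≈ 140.7 years

A = (1490000000 − 51400000)/51400000 = 27.98833
657000000 = 1490000000/(1 + 27.98833·e^(−0.022t)) → 1 + 27.98833·e^(−0.022t) = 2.26788
e^(−0.022t) = 0.0453 → t = ln(22.07483)/0.022 = 3.09444/0.022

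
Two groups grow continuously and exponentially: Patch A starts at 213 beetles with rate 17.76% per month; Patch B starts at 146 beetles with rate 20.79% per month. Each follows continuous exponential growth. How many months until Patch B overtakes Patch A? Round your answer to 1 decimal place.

t ≈ 12.5 months

213·e^(0.1776t) = 146·e^(0.2079t)
213/146 = e^((0.2079 − 0.1776)t) → ln(1.4589) = 0.0303·t
t = 0.37769 / 0.0303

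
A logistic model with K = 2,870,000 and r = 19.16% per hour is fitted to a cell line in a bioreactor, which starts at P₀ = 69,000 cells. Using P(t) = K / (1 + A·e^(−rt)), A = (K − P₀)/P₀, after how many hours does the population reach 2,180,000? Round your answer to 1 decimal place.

t ≈ 25.3 hours

A = (2870000 − 69000)/69000 = 40.5942
2180000 = 2870000/(1 + 40.5942·e^(−0.1916t)) → 1 + 40.5942·e^(−0.1916t) = 1.31651
e^(−0.1916t) = 0.007797 → t = ln(128.25415)/0.1916 = 4.85401/0.1916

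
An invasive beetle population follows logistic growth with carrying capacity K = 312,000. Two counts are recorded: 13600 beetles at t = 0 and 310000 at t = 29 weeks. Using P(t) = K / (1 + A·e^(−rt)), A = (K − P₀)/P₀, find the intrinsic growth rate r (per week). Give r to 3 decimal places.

A = (312000 − 13600)/13600 = 21.94118
310000 = 312000/(1 + 21.94118·e^(−r·29)) → e^(−29r) = (1.00645 − 1)/21.94118 = 0.000294
r = −ln(0.000294)/29 = 8.13179/29

r ≈ 0.280 per week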